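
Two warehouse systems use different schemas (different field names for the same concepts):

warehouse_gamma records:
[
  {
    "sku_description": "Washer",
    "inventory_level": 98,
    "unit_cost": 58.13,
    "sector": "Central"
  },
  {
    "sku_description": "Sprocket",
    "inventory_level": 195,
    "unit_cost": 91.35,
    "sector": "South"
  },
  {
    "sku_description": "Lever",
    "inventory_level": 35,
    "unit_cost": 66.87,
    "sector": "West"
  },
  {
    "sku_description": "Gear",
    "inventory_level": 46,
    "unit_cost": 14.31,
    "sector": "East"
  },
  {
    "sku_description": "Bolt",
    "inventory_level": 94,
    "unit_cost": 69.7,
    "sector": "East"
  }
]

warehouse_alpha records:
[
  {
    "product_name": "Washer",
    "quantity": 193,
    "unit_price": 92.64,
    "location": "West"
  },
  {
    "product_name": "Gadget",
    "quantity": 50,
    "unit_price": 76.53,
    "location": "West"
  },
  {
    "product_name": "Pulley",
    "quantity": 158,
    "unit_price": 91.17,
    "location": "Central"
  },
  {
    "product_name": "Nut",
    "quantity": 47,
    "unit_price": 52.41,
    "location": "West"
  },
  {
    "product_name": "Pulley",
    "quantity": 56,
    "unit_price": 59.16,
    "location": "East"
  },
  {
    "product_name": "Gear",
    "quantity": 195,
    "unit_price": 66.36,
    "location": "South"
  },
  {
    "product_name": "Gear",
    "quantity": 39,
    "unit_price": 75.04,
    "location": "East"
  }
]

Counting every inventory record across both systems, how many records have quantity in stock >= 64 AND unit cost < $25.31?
0

Schema mappings:
- "inventory_level" (warehouse_gamma) = "quantity" (warehouse_alpha) = quantity
- "unit_cost" (warehouse_gamma) = "unit_price" (warehouse_alpha) = unit cost

Records meeting both conditions in warehouse_gamma: 0
Records meeting both conditions in warehouse_alpha: 0

Total: 0 + 0 = 0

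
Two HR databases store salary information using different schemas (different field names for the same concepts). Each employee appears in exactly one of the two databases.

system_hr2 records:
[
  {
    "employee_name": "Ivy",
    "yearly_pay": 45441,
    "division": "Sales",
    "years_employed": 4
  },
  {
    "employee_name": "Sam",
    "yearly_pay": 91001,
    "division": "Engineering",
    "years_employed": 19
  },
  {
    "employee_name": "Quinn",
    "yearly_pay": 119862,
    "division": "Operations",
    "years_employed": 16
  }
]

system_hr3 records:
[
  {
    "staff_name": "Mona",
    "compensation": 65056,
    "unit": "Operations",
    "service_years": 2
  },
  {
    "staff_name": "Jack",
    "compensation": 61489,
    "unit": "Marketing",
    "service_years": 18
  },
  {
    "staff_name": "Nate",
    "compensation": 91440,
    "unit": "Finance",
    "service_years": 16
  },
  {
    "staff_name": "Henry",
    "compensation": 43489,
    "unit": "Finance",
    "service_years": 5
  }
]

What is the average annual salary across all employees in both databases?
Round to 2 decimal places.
73968.29

Schema mapping: "yearly_pay" (system_hr2) = "compensation" (system_hr3) = annual salary

All salaries: [45441, 91001, 119862, 65056, 61489, 91440, 43489]
Sum: 517778
Count: 7
Average: 517778 / 7 = 73968.29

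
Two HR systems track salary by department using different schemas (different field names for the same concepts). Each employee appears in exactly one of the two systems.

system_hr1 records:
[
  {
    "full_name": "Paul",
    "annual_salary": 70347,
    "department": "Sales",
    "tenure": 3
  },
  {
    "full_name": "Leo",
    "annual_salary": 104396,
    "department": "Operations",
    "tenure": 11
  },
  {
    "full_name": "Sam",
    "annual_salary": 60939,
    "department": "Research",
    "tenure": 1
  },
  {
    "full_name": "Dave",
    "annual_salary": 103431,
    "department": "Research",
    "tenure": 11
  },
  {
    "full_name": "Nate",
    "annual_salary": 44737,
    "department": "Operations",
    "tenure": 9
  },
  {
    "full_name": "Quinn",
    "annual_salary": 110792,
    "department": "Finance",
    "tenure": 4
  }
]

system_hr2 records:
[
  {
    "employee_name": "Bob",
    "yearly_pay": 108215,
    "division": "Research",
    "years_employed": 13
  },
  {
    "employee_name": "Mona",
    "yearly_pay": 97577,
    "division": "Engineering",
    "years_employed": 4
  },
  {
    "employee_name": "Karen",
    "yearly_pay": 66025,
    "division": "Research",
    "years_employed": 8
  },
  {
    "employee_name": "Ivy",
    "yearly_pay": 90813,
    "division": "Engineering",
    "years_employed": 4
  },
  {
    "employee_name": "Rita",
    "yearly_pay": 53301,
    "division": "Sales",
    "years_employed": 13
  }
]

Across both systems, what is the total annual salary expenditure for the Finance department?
110792

Schema mappings:
- "department" (system_hr1) = "division" (system_hr2) = department
- "annual_salary" (system_hr1) = "yearly_pay" (system_hr2) = salary

Finance salaries from system_hr1: 110792
Finance salaries from system_hr2: 0

Total: 110792 + 0 = 110792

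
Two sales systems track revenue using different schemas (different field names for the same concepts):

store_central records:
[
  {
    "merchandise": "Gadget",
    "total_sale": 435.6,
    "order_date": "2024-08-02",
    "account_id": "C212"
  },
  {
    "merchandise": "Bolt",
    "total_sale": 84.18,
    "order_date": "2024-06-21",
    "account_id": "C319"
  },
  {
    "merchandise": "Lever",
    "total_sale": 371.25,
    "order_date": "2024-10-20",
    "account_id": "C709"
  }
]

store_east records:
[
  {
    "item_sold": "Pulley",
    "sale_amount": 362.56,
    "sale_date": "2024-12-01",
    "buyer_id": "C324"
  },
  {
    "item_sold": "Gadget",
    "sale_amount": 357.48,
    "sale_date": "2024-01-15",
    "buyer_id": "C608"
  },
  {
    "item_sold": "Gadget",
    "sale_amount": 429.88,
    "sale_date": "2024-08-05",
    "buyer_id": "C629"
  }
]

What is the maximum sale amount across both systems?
435.6

Reconcile: "total_sale" (store_central) = "sale_amount" (store_east) = sale amount

Maximum in store_central: 435.6
Maximum in store_east: 429.88

Overall maximum: max(435.6, 429.88) = 435.6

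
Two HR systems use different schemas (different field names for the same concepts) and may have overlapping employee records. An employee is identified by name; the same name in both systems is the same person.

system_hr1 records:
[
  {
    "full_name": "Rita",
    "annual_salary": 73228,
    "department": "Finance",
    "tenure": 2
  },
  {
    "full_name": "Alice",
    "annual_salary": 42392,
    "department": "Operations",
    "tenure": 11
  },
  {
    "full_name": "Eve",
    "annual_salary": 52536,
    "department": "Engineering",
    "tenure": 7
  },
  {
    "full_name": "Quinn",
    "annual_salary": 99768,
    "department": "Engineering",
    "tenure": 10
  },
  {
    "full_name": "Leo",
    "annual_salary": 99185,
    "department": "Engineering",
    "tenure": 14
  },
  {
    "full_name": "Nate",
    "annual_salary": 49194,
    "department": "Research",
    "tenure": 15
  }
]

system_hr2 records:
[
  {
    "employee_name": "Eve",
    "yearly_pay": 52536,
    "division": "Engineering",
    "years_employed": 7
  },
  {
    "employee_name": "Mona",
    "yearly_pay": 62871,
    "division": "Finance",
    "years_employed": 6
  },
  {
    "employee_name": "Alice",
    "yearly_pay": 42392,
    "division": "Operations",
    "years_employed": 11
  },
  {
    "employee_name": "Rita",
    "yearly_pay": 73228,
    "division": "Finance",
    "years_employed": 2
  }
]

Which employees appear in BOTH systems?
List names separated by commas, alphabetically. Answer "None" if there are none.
Alice, Eve, Rita

Schema mapping: "full_name" (system_hr1) = "employee_name" (system_hr2) = employee name

Names in system_hr1: ['Alice', 'Eve', 'Leo', 'Nate', 'Quinn', 'Rita']
Names in system_hr2: ['Alice', 'Eve', 'Mona', 'Rita']

Intersection: ['Alice', 'Eve', 'Rita']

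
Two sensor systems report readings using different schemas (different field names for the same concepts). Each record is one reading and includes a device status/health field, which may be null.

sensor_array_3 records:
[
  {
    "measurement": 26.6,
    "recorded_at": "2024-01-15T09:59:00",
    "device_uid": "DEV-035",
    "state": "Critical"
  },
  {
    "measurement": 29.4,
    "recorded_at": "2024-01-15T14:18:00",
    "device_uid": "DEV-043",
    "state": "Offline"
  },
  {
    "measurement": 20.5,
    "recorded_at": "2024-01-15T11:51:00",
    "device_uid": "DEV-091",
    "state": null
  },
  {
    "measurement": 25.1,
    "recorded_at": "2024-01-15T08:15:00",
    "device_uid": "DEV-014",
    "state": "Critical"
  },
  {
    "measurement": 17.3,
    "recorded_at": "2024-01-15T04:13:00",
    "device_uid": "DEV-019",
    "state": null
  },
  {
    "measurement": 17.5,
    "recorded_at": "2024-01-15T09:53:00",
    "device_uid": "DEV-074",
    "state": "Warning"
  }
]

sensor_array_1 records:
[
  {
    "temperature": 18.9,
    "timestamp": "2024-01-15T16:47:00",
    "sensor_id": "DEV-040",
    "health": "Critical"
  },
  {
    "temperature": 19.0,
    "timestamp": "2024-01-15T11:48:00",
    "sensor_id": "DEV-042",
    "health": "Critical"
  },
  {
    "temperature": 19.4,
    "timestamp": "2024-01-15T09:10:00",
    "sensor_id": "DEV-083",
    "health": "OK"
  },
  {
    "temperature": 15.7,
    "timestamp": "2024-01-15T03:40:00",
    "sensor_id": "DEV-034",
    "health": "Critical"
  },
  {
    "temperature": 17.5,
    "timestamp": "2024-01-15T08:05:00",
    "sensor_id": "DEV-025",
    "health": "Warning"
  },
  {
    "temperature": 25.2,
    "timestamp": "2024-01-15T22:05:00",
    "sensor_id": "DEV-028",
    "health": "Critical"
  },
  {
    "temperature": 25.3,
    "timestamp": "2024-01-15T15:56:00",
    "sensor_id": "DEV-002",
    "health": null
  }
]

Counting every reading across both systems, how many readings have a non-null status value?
10

Schema mapping: "state" (sensor_array_3) = "health" (sensor_array_1) = status

Non-null in sensor_array_3: 4
Non-null in sensor_array_1: 6

Total non-null: 4 + 6 = 10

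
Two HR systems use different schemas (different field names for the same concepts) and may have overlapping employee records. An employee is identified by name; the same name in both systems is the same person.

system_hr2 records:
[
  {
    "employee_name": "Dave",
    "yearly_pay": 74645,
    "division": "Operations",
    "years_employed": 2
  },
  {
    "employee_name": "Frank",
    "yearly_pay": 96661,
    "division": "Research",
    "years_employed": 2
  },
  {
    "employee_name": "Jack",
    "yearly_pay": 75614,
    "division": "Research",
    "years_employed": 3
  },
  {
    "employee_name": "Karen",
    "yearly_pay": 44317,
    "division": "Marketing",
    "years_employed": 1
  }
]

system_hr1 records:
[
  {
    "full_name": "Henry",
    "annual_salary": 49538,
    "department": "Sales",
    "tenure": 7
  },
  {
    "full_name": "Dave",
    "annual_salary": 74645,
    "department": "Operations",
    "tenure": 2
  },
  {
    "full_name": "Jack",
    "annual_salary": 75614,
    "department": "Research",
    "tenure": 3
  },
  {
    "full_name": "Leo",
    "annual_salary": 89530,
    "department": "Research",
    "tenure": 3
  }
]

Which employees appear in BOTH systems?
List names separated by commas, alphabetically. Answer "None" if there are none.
Dave, Jack

Schema mapping: "employee_name" (system_hr2) = "full_name" (system_hr1) = employee name

Names in system_hr2: ['Dave', 'Frank', 'Jack', 'Karen']
Names in system_hr1: ['Dave', 'Henry', 'Jack', 'Leo']

Intersection: ['Dave', 'Jack']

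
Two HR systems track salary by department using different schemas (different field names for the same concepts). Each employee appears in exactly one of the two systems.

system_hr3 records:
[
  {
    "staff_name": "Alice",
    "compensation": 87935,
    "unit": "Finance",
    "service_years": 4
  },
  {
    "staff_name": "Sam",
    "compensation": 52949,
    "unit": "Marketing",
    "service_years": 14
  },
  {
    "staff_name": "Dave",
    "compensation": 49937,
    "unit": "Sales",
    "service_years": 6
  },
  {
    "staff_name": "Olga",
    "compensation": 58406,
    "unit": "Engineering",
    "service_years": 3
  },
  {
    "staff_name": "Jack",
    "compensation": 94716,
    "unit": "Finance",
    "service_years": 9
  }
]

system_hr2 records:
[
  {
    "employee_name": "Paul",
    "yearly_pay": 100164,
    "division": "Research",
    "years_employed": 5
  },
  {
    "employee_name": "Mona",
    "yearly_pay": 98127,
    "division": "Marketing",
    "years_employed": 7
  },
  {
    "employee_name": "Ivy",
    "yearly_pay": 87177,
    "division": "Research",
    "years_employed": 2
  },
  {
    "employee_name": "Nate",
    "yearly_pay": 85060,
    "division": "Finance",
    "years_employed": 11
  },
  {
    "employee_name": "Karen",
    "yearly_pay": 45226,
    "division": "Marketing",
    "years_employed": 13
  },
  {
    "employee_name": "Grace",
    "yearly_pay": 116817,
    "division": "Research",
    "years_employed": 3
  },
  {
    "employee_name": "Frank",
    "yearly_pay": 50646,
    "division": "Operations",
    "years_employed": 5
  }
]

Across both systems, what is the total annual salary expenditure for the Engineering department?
58406

Schema mappings:
- "unit" (system_hr3) = "division" (system_hr2) = department
- "compensation" (system_hr3) = "yearly_pay" (system_hr2) = salary

Engineering salaries from system_hr3: 58406
Engineering salaries from system_hr2: 0

Total: 58406 + 0 = 58406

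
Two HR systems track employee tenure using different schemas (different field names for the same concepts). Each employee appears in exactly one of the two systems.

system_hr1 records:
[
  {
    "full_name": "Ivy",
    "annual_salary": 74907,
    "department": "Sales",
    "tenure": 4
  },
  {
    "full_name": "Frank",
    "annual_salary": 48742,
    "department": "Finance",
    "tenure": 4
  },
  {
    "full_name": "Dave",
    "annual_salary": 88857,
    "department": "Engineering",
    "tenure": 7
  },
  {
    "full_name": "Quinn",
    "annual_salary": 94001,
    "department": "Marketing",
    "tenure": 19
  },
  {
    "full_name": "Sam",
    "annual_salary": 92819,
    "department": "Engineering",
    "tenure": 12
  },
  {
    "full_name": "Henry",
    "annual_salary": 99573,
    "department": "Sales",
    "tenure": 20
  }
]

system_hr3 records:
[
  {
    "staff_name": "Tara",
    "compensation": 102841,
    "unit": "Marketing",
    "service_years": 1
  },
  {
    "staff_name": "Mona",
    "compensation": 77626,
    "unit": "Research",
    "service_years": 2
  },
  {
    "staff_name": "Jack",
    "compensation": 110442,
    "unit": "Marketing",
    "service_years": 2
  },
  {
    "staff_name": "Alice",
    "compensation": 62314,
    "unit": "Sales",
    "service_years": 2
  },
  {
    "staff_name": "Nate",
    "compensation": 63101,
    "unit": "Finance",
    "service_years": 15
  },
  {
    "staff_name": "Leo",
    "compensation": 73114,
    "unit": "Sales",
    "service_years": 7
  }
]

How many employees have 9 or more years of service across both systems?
4

Reconcile schemas: "tenure" (system_hr1) = "service_years" (system_hr3) = years of service

From system_hr1: 3 employees with >= 9 years
From system_hr3: 1 employees with >= 9 years

Total: 3 + 1 = 4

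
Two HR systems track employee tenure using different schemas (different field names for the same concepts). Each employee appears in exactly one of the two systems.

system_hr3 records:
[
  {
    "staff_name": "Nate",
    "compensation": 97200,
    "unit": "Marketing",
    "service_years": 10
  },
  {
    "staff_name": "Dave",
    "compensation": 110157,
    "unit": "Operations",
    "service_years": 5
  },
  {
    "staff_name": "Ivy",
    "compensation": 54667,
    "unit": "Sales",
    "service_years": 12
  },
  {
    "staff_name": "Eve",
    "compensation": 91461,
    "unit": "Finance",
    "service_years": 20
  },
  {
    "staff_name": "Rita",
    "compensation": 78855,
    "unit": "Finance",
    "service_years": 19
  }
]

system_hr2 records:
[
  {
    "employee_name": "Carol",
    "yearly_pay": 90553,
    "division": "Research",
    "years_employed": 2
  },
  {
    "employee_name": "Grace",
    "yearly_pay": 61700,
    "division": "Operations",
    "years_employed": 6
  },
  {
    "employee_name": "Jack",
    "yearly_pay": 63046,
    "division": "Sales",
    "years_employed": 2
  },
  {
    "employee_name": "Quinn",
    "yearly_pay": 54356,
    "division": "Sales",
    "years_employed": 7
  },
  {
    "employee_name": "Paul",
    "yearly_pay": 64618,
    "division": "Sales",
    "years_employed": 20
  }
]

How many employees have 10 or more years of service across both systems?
5

Reconcile schemas: "service_years" (system_hr3) = "years_employed" (system_hr2) = years of service

From system_hr3: 4 employees with >= 10 years
From system_hr2: 1 employees with >= 10 years

Total: 4 + 1 = 5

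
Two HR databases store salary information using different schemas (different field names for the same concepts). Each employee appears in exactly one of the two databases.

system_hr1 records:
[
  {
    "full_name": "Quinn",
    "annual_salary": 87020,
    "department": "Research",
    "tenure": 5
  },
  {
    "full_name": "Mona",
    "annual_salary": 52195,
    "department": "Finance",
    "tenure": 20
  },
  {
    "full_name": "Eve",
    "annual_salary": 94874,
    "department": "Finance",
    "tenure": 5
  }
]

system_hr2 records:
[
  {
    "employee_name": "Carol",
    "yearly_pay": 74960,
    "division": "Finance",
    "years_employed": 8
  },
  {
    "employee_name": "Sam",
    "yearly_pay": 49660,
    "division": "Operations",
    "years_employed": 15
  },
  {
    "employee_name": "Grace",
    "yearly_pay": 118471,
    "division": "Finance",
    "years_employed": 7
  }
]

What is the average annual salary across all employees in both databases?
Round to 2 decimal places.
79530.00

Schema mapping: "annual_salary" (system_hr1) = "yearly_pay" (system_hr2) = annual salary

All salaries: [87020, 52195, 94874, 74960, 49660, 118471]
Sum: 477180
Count: 6
Average: 477180 / 6 = 79530.00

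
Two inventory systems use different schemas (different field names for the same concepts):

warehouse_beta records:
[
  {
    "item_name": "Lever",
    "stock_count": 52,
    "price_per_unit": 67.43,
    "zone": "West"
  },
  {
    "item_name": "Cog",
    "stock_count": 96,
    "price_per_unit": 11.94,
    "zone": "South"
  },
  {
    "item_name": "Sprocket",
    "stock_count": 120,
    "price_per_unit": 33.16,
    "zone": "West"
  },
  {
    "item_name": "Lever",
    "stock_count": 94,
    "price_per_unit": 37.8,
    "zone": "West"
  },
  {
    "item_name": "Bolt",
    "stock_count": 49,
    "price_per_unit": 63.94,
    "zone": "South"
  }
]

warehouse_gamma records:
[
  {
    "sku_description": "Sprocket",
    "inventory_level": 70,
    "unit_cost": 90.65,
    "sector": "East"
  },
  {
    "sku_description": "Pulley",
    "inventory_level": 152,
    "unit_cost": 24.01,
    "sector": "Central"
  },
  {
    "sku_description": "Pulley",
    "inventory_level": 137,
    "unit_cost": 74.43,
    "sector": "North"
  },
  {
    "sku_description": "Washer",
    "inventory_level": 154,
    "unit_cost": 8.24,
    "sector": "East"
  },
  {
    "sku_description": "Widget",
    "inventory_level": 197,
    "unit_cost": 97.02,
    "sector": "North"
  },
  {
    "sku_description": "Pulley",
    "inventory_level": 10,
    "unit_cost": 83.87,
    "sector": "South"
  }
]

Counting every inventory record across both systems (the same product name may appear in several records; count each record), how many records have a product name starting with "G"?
0

Schema mapping: "item_name" (warehouse_beta) = "sku_description" (warehouse_gamma) = product name

Records with product name starting with "G" in warehouse_beta: 0
Records with product name starting with "G" in warehouse_gamma: 0

Total: 0 + 0 = 0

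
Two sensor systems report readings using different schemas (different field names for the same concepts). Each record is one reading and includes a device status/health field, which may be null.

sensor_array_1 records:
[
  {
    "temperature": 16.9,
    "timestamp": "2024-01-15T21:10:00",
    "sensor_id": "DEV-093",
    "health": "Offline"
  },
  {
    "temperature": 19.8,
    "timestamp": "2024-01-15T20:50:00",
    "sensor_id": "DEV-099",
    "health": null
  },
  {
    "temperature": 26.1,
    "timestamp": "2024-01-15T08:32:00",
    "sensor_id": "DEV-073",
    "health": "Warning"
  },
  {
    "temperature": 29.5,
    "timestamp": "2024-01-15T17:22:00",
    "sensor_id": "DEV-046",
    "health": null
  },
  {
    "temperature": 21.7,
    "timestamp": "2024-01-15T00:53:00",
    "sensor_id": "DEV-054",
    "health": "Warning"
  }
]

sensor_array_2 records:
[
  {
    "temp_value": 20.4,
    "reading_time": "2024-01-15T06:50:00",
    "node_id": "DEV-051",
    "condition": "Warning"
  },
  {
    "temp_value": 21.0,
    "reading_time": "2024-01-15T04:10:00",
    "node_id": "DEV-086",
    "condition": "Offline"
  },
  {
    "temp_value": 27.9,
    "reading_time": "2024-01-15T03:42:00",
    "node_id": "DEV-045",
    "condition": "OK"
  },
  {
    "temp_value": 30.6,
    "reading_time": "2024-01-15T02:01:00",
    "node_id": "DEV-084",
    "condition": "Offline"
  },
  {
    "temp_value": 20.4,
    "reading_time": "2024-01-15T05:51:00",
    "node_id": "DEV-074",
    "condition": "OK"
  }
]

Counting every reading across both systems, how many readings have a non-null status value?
8

Schema mapping: "health" (sensor_array_1) = "condition" (sensor_array_2) = status

Non-null in sensor_array_1: 3
Non-null in sensor_array_2: 5

Total non-null: 3 + 5 = 8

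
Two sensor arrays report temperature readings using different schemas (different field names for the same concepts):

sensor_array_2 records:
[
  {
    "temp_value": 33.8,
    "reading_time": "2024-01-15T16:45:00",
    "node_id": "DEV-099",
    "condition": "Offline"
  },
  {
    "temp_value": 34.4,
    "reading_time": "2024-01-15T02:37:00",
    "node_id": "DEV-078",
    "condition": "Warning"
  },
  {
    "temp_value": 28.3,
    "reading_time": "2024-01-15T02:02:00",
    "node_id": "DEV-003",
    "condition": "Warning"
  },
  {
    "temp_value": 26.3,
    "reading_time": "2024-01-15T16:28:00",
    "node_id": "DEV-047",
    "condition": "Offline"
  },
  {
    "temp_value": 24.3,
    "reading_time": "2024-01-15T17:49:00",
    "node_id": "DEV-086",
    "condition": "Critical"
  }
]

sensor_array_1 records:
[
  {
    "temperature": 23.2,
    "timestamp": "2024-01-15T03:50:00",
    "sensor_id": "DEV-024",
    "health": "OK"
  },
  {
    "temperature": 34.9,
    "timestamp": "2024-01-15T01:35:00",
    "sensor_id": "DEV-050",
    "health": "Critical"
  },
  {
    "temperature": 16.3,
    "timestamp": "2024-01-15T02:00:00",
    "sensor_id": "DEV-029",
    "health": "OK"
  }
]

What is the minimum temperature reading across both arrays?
16.3

Schema mapping: "temp_value" (sensor_array_2) = "temperature" (sensor_array_1) = temperature reading

Minimum in sensor_array_2: 24.3
Minimum in sensor_array_1: 16.3

Overall minimum: min(24.3, 16.3) = 16.3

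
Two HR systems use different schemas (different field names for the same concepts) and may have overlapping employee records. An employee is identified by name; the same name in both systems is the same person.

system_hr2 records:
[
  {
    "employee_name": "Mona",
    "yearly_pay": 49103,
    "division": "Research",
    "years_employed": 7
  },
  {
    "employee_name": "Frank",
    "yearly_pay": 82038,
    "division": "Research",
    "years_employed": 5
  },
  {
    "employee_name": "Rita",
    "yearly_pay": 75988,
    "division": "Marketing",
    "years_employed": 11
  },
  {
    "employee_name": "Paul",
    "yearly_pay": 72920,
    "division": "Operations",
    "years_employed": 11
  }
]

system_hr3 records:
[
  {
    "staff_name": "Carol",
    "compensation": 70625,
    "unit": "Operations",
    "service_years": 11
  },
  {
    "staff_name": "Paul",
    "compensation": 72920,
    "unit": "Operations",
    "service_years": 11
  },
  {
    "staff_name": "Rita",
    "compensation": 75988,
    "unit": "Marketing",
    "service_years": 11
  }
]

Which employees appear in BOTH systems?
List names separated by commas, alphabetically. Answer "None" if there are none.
Paul, Rita

Schema mapping: "employee_name" (system_hr2) = "staff_name" (system_hr3) = employee name

Names in system_hr2: ['Frank', 'Mona', 'Paul', 'Rita']
Names in system_hr3: ['Carol', 'Paul', 'Rita']

Intersection: ['Paul', 'Rita']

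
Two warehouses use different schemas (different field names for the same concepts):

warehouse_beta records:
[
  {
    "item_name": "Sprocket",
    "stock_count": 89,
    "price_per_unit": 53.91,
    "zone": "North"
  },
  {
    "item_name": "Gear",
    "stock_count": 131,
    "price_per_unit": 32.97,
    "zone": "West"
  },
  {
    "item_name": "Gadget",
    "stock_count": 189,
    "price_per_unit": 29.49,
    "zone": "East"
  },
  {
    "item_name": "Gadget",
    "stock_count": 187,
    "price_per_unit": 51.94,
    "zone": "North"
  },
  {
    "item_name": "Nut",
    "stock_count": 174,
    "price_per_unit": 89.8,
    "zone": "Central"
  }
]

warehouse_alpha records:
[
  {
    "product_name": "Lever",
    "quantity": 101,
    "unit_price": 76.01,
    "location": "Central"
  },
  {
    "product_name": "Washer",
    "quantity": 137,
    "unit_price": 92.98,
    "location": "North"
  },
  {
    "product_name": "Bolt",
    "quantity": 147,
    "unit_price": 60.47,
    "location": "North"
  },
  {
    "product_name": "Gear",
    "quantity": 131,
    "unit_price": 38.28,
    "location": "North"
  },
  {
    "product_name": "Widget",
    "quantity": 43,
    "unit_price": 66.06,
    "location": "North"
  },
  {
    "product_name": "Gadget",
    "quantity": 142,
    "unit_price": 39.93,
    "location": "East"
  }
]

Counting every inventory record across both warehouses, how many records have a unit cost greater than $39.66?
8

Schema mapping: "price_per_unit" (warehouse_beta) = "unit_price" (warehouse_alpha) = unit cost

Records > $39.66 in warehouse_beta: 3
Records > $39.66 in warehouse_alpha: 5

Total count: 3 + 5 = 8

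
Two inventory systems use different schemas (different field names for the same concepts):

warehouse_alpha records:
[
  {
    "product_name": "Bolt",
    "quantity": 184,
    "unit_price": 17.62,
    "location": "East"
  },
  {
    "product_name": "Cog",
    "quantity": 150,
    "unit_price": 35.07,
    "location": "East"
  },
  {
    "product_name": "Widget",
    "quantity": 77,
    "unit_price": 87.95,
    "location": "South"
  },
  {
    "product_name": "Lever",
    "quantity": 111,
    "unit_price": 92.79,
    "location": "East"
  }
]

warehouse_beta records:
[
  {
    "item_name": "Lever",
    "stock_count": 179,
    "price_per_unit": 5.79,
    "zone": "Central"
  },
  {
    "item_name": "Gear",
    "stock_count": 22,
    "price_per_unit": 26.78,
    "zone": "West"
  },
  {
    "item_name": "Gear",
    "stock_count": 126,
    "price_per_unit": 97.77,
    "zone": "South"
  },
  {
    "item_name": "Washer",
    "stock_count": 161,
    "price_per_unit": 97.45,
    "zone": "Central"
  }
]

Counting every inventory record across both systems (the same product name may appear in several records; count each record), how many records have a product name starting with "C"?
1

Schema mapping: "product_name" (warehouse_alpha) = "item_name" (warehouse_beta) = product name

Records with product name starting with "C" in warehouse_alpha: 1
Records with product name starting with "C" in warehouse_beta: 0

Total: 1 + 0 = 1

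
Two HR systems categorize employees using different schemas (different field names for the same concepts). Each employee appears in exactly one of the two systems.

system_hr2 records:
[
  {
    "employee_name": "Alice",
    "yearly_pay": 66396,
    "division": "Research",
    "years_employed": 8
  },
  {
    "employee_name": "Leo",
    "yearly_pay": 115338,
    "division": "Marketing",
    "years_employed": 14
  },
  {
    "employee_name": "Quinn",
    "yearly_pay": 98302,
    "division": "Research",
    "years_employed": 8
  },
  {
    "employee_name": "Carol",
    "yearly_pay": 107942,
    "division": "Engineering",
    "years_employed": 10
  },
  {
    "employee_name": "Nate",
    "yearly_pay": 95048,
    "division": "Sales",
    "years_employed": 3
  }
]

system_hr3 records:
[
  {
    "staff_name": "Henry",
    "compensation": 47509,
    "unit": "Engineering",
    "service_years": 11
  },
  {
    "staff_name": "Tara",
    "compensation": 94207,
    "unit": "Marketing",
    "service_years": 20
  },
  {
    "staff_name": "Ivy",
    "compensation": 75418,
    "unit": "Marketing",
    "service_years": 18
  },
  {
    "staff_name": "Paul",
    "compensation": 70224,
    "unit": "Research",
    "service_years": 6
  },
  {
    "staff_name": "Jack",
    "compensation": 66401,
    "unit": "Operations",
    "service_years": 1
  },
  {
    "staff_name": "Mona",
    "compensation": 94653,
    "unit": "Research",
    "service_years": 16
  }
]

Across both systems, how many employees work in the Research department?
4

Schema mapping: "division" (system_hr2) = "unit" (system_hr3) = department

Research employees in system_hr2: 2
Research employees in system_hr3: 2

Total in Research: 2 + 2 = 4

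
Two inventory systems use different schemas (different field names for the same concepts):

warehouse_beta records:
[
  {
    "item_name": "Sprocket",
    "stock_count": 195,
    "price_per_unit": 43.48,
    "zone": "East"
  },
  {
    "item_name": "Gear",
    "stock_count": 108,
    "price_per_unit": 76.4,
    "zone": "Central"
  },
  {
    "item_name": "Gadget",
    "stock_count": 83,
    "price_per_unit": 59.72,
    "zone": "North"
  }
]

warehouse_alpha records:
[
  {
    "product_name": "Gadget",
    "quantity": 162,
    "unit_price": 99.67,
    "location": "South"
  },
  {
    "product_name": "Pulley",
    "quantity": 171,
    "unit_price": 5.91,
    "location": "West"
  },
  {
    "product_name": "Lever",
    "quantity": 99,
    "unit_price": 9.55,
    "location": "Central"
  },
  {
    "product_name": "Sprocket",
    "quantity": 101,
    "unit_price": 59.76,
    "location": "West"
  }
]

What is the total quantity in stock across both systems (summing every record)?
919

To reconcile these schemas, identify the field holding the quantity in stock in each system:
1. In warehouse_beta it is "stock_count"
2. In warehouse_alpha it is "quantity"

From warehouse_beta: 195 + 108 + 83 = 386
From warehouse_alpha: 162 + 171 + 99 + 101 = 533

Total: 386 + 533 = 919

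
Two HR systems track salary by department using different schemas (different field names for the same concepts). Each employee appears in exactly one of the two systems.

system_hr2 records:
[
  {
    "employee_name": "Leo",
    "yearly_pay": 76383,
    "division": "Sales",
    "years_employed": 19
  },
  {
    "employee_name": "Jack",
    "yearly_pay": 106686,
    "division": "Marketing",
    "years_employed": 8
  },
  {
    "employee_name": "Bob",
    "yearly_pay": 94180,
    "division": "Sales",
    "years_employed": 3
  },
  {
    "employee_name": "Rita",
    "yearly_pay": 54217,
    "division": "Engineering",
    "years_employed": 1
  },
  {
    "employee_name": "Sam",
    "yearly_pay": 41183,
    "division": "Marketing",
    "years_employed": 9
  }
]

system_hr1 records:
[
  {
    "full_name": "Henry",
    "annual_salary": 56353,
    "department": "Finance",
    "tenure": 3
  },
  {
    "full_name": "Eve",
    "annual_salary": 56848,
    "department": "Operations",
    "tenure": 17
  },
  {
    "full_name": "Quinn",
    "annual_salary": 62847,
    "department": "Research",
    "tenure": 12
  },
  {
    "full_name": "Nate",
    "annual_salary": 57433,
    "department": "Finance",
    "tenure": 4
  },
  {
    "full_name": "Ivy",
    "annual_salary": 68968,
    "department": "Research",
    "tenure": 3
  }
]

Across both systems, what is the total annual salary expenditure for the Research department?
131815

Schema mappings:
- "division" (system_hr2) = "department" (system_hr1) = department
- "yearly_pay" (system_hr2) = "annual_salary" (system_hr1) = salary

Research salaries from system_hr2: 0
Research salaries from system_hr1: 131815

Total: 0 + 131815 = 131815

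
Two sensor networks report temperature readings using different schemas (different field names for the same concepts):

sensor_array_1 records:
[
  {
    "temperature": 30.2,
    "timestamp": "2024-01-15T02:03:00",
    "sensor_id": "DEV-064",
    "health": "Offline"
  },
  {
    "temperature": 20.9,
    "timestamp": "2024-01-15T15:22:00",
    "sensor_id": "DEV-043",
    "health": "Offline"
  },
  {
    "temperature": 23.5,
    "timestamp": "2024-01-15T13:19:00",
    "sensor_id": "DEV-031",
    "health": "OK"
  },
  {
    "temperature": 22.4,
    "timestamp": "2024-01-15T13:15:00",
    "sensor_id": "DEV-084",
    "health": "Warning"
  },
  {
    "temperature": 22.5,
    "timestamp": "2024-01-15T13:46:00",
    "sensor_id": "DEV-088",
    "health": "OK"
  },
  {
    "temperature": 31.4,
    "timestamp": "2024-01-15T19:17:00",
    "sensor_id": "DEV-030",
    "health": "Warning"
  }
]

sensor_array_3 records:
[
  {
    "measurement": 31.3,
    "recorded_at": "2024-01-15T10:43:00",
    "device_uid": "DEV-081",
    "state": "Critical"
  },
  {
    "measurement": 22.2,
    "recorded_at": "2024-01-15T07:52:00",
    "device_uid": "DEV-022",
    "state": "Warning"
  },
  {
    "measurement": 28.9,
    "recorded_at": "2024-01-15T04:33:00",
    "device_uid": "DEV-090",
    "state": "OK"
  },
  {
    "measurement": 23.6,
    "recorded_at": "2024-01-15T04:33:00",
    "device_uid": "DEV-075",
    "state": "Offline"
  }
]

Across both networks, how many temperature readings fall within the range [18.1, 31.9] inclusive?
10

Schema mapping: "temperature" (sensor_array_1) = "measurement" (sensor_array_3) = temperature

Readings in [18.1, 31.9] from sensor_array_1: 6
Readings in [18.1, 31.9] from sensor_array_3: 4

Total count: 6 + 4 = 10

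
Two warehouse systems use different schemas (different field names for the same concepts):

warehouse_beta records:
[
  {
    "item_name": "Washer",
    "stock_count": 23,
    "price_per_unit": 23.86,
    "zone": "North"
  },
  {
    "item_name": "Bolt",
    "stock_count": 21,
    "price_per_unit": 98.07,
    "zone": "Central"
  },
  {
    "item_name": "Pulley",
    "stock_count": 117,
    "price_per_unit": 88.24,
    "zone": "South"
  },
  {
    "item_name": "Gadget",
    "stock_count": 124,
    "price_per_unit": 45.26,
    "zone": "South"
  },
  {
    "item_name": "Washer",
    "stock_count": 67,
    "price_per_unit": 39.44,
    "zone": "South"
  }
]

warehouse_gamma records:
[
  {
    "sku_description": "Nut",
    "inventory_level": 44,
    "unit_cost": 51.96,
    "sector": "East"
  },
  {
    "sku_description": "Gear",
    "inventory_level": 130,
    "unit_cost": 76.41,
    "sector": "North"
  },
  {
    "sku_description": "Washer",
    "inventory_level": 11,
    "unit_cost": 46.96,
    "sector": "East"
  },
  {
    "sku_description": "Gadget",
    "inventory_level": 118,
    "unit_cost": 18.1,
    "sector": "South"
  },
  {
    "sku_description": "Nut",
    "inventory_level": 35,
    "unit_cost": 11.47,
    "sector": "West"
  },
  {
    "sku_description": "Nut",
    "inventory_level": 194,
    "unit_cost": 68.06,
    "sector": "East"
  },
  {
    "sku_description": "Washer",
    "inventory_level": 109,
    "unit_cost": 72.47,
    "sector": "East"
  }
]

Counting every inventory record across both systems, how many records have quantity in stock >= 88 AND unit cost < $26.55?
1

Schema mappings:
- "stock_count" (warehouse_beta) = "inventory_level" (warehouse_gamma) = quantity
- "price_per_unit" (warehouse_beta) = "unit_cost" (warehouse_gamma) = unit cost

Records meeting both conditions in warehouse_beta: 0
Records meeting both conditions in warehouse_gamma: 1

Total: 0 + 1 = 1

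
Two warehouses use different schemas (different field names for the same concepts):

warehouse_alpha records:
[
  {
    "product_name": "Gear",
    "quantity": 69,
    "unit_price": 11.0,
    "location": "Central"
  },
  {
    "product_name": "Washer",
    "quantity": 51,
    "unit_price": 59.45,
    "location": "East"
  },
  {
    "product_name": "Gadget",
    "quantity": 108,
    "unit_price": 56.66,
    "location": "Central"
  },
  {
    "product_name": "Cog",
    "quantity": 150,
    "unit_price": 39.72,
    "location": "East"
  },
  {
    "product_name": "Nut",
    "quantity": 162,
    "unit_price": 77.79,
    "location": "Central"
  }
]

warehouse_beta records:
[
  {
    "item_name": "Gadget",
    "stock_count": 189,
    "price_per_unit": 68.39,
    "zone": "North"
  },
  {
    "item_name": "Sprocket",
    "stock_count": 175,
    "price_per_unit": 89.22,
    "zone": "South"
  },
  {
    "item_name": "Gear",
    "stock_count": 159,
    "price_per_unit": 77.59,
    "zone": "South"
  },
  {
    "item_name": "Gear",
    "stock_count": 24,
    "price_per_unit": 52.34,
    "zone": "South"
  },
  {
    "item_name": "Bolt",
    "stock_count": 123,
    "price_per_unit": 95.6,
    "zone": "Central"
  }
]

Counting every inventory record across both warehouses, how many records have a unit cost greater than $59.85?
5

Schema mapping: "unit_price" (warehouse_alpha) = "price_per_unit" (warehouse_beta) = unit cost

Records > $59.85 in warehouse_alpha: 1
Records > $59.85 in warehouse_beta: 4

Total count: 1 + 4 = 5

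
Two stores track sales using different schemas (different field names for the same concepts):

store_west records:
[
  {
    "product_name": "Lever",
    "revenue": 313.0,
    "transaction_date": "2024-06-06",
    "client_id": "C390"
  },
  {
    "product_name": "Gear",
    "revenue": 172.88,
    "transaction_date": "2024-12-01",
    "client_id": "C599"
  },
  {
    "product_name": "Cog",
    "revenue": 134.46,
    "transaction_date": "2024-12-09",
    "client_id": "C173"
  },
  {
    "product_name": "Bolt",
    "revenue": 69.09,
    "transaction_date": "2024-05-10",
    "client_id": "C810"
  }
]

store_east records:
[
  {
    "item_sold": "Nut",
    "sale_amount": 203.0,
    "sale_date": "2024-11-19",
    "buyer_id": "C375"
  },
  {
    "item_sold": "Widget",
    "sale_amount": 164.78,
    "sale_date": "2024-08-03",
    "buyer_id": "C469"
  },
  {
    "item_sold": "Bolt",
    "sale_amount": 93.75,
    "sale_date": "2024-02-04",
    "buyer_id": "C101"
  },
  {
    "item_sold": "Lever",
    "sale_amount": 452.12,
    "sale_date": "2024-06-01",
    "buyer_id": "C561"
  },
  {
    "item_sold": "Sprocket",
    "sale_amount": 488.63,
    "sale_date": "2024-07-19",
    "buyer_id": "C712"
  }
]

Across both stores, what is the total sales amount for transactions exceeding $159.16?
1794.41

Schema mapping: "revenue" (store_west) = "sale_amount" (store_east) = sale amount

Sum of sales > $159.16 in store_west: 485.88
Sum of sales > $159.16 in store_east: 1308.53

Total: 485.88 + 1308.53 = 1794.41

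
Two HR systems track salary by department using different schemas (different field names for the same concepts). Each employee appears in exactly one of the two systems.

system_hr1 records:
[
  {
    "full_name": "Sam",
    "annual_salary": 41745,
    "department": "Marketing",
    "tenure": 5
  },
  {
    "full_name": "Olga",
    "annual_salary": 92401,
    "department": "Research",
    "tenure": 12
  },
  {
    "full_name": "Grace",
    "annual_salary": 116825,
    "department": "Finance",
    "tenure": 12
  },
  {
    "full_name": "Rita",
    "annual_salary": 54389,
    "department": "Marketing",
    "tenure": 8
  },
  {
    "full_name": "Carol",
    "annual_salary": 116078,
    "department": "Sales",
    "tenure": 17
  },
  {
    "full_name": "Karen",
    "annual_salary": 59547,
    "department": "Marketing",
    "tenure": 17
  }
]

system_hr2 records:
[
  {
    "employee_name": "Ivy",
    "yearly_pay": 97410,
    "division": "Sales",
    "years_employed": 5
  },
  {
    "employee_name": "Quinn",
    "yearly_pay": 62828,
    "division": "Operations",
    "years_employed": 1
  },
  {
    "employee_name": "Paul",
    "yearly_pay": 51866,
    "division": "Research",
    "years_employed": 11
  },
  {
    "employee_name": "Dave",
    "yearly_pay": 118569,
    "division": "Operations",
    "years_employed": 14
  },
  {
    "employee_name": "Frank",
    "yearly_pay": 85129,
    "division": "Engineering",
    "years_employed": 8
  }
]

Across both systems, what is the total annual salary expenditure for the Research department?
144267

Schema mappings:
- "department" (system_hr1) = "division" (system_hr2) = department
- "annual_salary" (system_hr1) = "yearly_pay" (system_hr2) = salary

Research salaries from system_hr1: 92401
Research salaries from system_hr2: 51866

Total: 92401 + 51866 = 144267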